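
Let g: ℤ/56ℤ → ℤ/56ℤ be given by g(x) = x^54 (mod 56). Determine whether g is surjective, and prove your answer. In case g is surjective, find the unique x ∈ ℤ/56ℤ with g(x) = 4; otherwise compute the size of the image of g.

g(1) = 1^54 = 1.
g(3): Repeated squaring mod 56: 3^1 ≡ 3, 3^2 ≡ 3² = 9, 3^4 ≡ 9² = 81 ≡ 25, 3^8 ≡ 25² = 625 ≡ 9, 3^16 ≡ 9² = 81 ≡ 25, 3^32 ≡ 25² = 625 ≡ 9. Since 54 = 32 + 16 + 4 + 2, 3^54 ≡ 9·25·25·9: 9·25 = 225 ≡ 1, then 1·25 = 25, then 25·9 = 225 ≡ 1. So 3^54 ≡ 1 (mod 56).
So g(1) = g(3) = 1 while 1 ≠ 3, so g is not injective.
A non-injective map from the 56-element set ℤ/56ℤ to itself takes at most 55 distinct values, so it cannot be surjective. Therefore g is not surjective.
Since g is not surjective, we determine |image(g)|. Computing x^54 mod 56 for each x (by repeated squaring, reducing mod 56 at every step), the values g(0), g(1), …, g(55) are: 0, 1, 8, 1, 8, 1, 8, 49, 8, 1, 8, 1, 8, 1, 0, 1, 8, 1, 8, 1, 8, 49, 8, 1, 8, 1, 8, 1, 0, 1, 8, 1, 8, 1, 8, 49, 8, 1, 8, 1, 8, 1, 0, 1, 8, 1, 8, 1, 8, 49, 8, 1, 8, 1, 8, 1.
The distinct values are {0, 1, 8, 49}; there are 4 of them.

4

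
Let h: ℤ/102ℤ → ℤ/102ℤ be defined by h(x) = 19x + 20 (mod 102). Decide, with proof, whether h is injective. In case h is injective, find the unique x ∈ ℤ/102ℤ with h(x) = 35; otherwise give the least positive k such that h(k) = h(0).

Recall: h is injective if h(x_1) = h(x_2) implies x_1 = x_2.
Suppose h(x_1) = h(x_2) in ℤ/102ℤ. Then 19x_1 + 20 ≡ 19x_2 + 20 (mod 102), hence 19(x_1 − x_2) ≡ 0 (mod 102).
Since gcd(19, 102) = 1, 19 is invertible modulo 102, thus x_1 − x_2 ≡ 0 (mod 102), i.e. x_1 = x_2.
Hence h is injective.
We now compute 19⁻¹ mod 102 explicitly. Euclid's algorithm: 102 = 5·19 + 7, 19 = 2·7 + 5, 7 = 1·5 + 2, 5 = 2·2 + 1; back-substituting gives 1 = 43·19 − 8·102, so 19⁻¹ ≡ 43 (mod 102).
Since h is injective, we compute h⁻¹(35): solve 19x + 20 ≡ 35 (mod 102), i.e. 19x ≡ 15 (mod 102).
Multiplying by 19⁻¹ = 43 gives x ≡ 43·15 = 645 = 6·102 + 33 ≡ 33 (mod 102).
Check: h(33) = 19·33 + 20 = 647 = 6·102 + 35 ≡ 35 (mod 102).

33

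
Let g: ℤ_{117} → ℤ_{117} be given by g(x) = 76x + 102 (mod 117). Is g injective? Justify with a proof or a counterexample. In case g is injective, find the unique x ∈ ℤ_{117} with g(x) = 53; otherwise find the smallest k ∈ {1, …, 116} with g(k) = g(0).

Suppose g(a) = g(b) in ℤ_{117}. Then 76a + 102 ≡ 76b + 102 (mod 117), therefore 76(a − b) ≡ 0 (mod 117).
Since gcd(76, 117) = 1, 76 is invertible modulo 117, hence a − b ≡ 0 (mod 117), i.e. a = b.
So g is injective.
We now compute 76⁻¹ mod 117 explicitly. Euclid's algorithm: 117 = 1·76 + 41, 76 = 1·41 + 35, 41 = 1·35 + 6, 35 = 5·6 + 5, 6 = 1·5 + 1; back-substituting gives 1 = 97·76 − 63·117, so 76⁻¹ ≡ 97 (mod 117).
Since g is injective, we find g⁻¹(53): we need 76x ≡ 53 − 102 ≡ 68 (mod 117). Using 76⁻¹ = 97: x ≡ 97·68 = 6596 = 56·117 + 44, so x = 44.
Check: g(44) = 76·44 + 102 = 3446 = 29·117 + 53 ≡ 53 (mod 117).

44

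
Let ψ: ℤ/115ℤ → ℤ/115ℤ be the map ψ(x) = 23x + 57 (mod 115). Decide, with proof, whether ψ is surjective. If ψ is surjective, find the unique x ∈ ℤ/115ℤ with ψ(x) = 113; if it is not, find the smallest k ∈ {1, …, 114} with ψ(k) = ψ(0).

Since gcd(23, 115) = 23, we have 23x ≡ 0 (mod 23) for all x, so ψ(x) ≡ 11 (mod 23).
But 0 ≢ 11 (mod 23), so 0 ∈ ℤ/115ℤ has no preimage. Hence ψ is not surjective.
Since ψ is not surjective, we find the least positive k with ψ(k) = ψ(0): this means 23k ≡ 0 (mod 115), i.e. 115 ∣ 23k. Since gcd(23, 115) = 23, dividing through by 23 this holds exactly when 5 ∣ k.
The smallest positive such k is 5.

5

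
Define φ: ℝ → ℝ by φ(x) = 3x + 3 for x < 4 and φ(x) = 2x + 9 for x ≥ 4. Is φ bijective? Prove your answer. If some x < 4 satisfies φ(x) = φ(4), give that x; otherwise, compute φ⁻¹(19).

Both pieces are strictly increasing (slopes 3 and 2), so each is injective on its own interval.
The left piece maps (−∞, 4) onto (−∞, 15); the right piece maps [4, ∞) onto [17, ∞).
The images leave a gap (15 has no preimage), so φ is not surjective, hence not bijective.
Because the two images are disjoint, no x < 4 has φ(x) = φ(4), so we compute φ⁻¹(19): 19 lies in [17, ∞), so solve 2x + 9 = 19: x = (19 − 9)/2 = 5.

5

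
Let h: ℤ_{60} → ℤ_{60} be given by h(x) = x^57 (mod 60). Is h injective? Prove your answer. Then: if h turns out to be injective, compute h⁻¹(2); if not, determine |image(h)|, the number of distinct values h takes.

h(0) = 0^57 = 0.
h(30): Repeated squaring mod 60: 30^1 ≡ 30, 30^2 ≡ 30² = 900 ≡ 0, 30^4 ≡ 0² = 0, 30^8 ≡ 0² = 0, 30^16 ≡ 0² = 0, 30^32 ≡ 0² = 0. Since 57 = 32 + 16 + 8 + 1, 30^57 ≡ 0·0·0·30: 0·0 = 0, then 0·0 = 0, then 0·30 = 0. So 30^57 ≡ 0 (mod 60).
So h(0) = h(30) = 0 while 0 ≠ 30, hence h is not injective.
Since h is not injective, we determine |image(h)|. Computing x^57 mod 60 for each x (by repeated squaring, reducing mod 60 at every step), the values h(0), h(1), …, h(59) are: 0, 1, 32, 3, 4, 5, 36, 7, 8, 9, 40, 11, 12, 13, 44, 15, 16, 17, 48, 19, 20, 21, 52, 23, 24, 25, 56, 27, 28, 29, 0, 31, 32, 33, 4, 35, 36, 37, 8, 39, 40, 41, 12, 43, 44, 45, 16, 47, 48, 49, 20, 51, 52, 53, 24, 55, 56, 57, 28, 59.
The distinct values are {0, 1, 3, 4, 5, 7, 8, 9, 11, 12, 13, 15, 16, 17, 19, 20, 21, 23, 24, 25, 27, 28, 29, 31, 32, 33, 35, 36, 37, 39, 40, 41, 43, 44, 45, 47, 48, 49, 51, 52, 53, 55, 56, 57, 59}; there are 45 of them.

45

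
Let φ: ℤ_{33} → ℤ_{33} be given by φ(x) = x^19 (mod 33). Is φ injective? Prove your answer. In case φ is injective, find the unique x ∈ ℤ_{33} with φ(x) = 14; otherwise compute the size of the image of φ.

Computing x^19 mod 33 for each x (by repeated squaring, reducing mod 33 at every step), the values φ(0), φ(1), …, φ(32) are: 0, 1, 17, 15, 25, 20, 24, 19, 29, 27, 10, 11, 12, 28, 26, 3, 31, 2, 30, 7, 5, 21, 22, 23, 6, 4, 14, 9, 13, 8, 18, 16, 32.
Every element of ℤ_{33} appears exactly once in this list, so φ is a bijection, and in particular injective.
Since φ is injective, we read off the preimage of 14 from the same table: φ(26) = 14, so φ⁻¹(14) = 26.

26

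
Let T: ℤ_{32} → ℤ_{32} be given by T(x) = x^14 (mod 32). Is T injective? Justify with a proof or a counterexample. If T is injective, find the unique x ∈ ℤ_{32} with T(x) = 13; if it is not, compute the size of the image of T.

5

T(0) = 0^14 = 0.
T(2): Repeated squaring mod 32: 2^1 ≡ 2, 2^2 ≡ 2² = 4, 2^4 ≡ 4² = 16, 2^8 ≡ 16² = 256 ≡ 0. Since 14 = 8 + 4 + 2, 2^14 ≡ 0·16·4: 0·16 = 0, then 0·4 = 0. So 2^14 ≡ 0 (mod 32).
So T(0) = T(2) = 0 while 0 ≠ 2, hence T is not injective.
Since T is not injective, we determine |image(T)|. Computing x^14 mod 32 for each x (by repeated squaring, reducing mod 32 at every step), the values T(0), T(1), …, T(31) are: 0, 1, 0, 25, 0, 9, 0, 17, 0, 17, 0, 9, 0, 25, 0, 1, 0, 1, 0, 25, 0, 9, 0, 17, 0, 17, 0, 9, 0, 25, 0, 1.
The distinct values are {0, 1, 9, 17, 25}; there are 5 of them.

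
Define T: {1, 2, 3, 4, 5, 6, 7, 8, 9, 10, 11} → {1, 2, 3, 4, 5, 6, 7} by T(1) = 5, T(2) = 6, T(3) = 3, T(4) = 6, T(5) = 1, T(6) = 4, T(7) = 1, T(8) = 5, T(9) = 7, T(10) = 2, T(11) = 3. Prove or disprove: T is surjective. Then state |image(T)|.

Every element of the codomain has a preimage: 1 = T(5), 2 = T(10), 3 = T(3), 4 = T(6), 5 = T(1), 6 = T(2), 7 = T(9).
So T is surjective.
The image of T is {1, 2, 3, 4, 5, 6, 7}, which has 7 elements.

7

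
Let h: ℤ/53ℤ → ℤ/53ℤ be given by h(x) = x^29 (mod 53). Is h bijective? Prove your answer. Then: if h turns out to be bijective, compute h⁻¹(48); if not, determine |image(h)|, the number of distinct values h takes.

31

Since 53 is prime, the nonzero elements of ℤ/53ℤ form a cyclic group of order 52.
As gcd(29, 52) = 1, raising to the 29th power is a bijection on this group: if a^29 ≡ b^29 then (ab^{−1})^29 = 1, and the only element of order dividing gcd(29, 52) = 1 is 1, so a = b.
With h(0) = 0 this makes h injective on all of ℤ/53ℤ, hence bijective (finite equal-size domain and codomain). In particular h is bijective.
Since h is bijective, we find the preimage of 48. The inverse of x ↦ x^29 on (ℤ/53ℤ)^× is x ↦ x^9, because 29·9 = 261 = 5·52 + 1 ≡ 1 (mod 52) and x^{52} = 1 for x ≠ 0 (Fermat). So h⁻¹(48) = 48^9 mod 53.
Repeated squaring mod 53: 48^1 ≡ 48, 48^2 ≡ 48² = 2304 ≡ 25, 48^4 ≡ 25² = 625 ≡ 42, 48^8 ≡ 42² = 1764 ≡ 15. Since 9 = 8 + 1, 48^9 ≡ 15·48: 15·48 = 720 ≡ 31. So 48^9 ≡ 31 (mod 53).
Hence h⁻¹(48) = 31.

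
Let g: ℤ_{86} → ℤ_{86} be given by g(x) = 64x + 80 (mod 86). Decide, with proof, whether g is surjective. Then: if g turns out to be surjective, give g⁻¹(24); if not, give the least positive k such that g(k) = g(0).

43

Recall that surjectivity means every element of the codomain has a preimage under g.
Since gcd(64, 86) = 2, we have 64x ≡ 0 (mod 2) for all x, so g(x) ≡ 0 (mod 2).
But 1 ≢ 0 (mod 2), so 1 ∈ ℤ_{86} has no preimage. Hence g is not surjective.
Since g is not surjective, we find the least positive k with g(k) = g(0): this means 64k ≡ 0 (mod 86), i.e. 86 ∣ 64k. Since gcd(64, 86) = 2, dividing through by 2 this holds exactly when 43 ∣ 32k, and as gcd(32, 43) = 1, exactly when 43 ∣ k.
The smallest positive such k is 43.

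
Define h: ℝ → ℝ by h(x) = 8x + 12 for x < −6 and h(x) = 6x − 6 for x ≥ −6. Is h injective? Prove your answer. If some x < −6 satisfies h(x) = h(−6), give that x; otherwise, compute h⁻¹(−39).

Both pieces are strictly increasing (slopes 8 and 6), so each is injective on its own interval.
The left piece maps (−∞, −6) onto (−∞, −36); the right piece maps [−6, ∞) onto [−42, ∞).
These images overlap. In particular h(−6) = −42 (right piece), and solving 8x + 12 = −42 on the left piece gives x = −27/4 < −6.
So h(−27/4) = h(−6) with −27/4 ≠ −6, and h is not injective. This x = −27/4 is the requested value below −6.

-27/4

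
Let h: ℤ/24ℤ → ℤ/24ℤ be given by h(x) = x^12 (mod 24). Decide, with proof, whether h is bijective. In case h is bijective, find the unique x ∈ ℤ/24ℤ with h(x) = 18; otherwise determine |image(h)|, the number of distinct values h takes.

4

h(2): Repeated squaring mod 24: 2^1 ≡ 2, 2^2 ≡ 2² = 4, 2^4 ≡ 4² = 16, 2^8 ≡ 16² = 256 ≡ 16. Since 12 = 8 + 4, 2^12 ≡ 16·16: 16·16 = 256 ≡ 16. So 2^12 ≡ 16 (mod 24).
h(4): Repeated squaring mod 24: 4^1 ≡ 4, 4^2 ≡ 4² = 16, 4^4 ≡ 16² = 256 ≡ 16, 4^8 ≡ 16² = 256 ≡ 16. Since 12 = 8 + 4, 4^12 ≡ 16·16: 16·16 = 256 ≡ 16. So 4^12 ≡ 16 (mod 24).
So h(2) = h(4) = 16 while 2 ≠ 4, so h is not injective, hence not bijective.
Since h is not bijective, we determine |image(h)|. Computing x^12 mod 24 for each x (by repeated squaring, reducing mod 24 at every step), the values h(0), h(1), …, h(23) are: 0, 1, 16, 9, 16, 1, 0, 1, 16, 9, 16, 1, 0, 1, 16, 9, 16, 1, 0, 1, 16, 9, 16, 1.
The distinct values are {0, 1, 9, 16}; there are 4 of them.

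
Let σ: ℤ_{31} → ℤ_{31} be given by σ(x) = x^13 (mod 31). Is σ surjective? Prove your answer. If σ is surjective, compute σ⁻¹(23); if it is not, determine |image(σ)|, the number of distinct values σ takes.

Since 31 is prime, the nonzero elements of ℤ_{31} form a cyclic group of order 30.
As gcd(13, 30) = 1, raising to the 13th power is a bijection on this group: if u^13 ≡ v^13 then (uv^{−1})^13 = 1, and the only element of order dividing gcd(13, 30) = 1 is 1, so u = v.
With σ(0) = 0 this makes σ injective on all of ℤ_{31}, hence bijective (finite equal-size domain and codomain). In particular σ is surjective.
Since σ is surjective, we find the preimage of 23. The inverse of x ↦ x^13 on (ℤ_{31})^× is x ↦ x^7, because 13·7 = 91 = 3·30 + 1 ≡ 1 (mod 30) and x^{30} = 1 for x ≠ 0 (Fermat). So σ⁻¹(23) = 23^7 mod 31.
Repeated squaring mod 31: 23^1 ≡ 23, 23^2 ≡ 23² = 529 ≡ 2, 23^4 ≡ 2² = 4. Since 7 = 4 + 2 + 1, 23^7 ≡ 4·2·23: 4·2 = 8, then 8·23 = 184 ≡ 29. So 23^7 ≡ 29 (mod 31).
Hence σ⁻¹(23) = 29.

29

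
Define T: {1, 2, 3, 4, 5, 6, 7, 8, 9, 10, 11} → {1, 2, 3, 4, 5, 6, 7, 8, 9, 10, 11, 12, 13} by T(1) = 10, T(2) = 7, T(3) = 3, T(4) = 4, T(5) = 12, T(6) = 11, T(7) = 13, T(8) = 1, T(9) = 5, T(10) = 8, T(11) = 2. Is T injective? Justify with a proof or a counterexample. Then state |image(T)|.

The values T(1), …, T(11) are 10, 7, 3, 4, 12, 11, 13, 1, 5, 8, 2 — all distinct.
So T(a) = T(b) only when a = b, and T is injective.
The image of T is {1, 2, 3, 4, 5, 7, 8, 10, 11, 12, 13}, which has 11 elements.

11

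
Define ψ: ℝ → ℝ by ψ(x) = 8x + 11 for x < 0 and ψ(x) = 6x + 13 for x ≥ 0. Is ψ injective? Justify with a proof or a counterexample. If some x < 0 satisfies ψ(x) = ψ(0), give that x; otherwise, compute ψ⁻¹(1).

-5/4

Both pieces are strictly increasing (slopes 8 and 6), so each is injective on its own interval.
The left piece maps (−∞, 0) onto (−∞, 11); the right piece maps [0, ∞) onto [13, ∞).
These images are disjoint, so no value is attained by both pieces. Hence ψ is injective.
Because the two images are disjoint, no x < 0 has ψ(x) = ψ(0), so we compute ψ⁻¹(1): 1 lies in (−∞, 11), so solve 8x + 11 = 1: x = (1 − 11)/8 = −5/4.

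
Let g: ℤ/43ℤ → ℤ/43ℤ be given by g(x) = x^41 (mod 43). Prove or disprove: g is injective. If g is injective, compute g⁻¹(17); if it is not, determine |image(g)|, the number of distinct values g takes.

Since 43 is prime, the nonzero elements of ℤ/43ℤ form a cyclic group of order 42.
As gcd(41, 42) = 1, raising to the 41st power is a bijection on this group: if u^41 ≡ v^41 then (uv^{−1})^41 = 1, and the only element of order dividing gcd(41, 42) = 1 is 1, so u = v.
With g(0) = 0 this makes g injective on all of ℤ/43ℤ, hence bijective (finite equal-size domain and codomain). In particular g is injective.
Since g is injective, we find the preimage of 17. The inverse of x ↦ x^41 on (ℤ/43ℤ)^× is x ↦ x^41, because 41·41 = 1681 = 40·42 + 1 ≡ 1 (mod 42) and x^{42} = 1 for x ≠ 0 (Fermat). So g⁻¹(17) = 17^41 mod 43.
Repeated squaring mod 43: 17^1 ≡ 17, 17^2 ≡ 17² = 289 ≡ 31, 17^4 ≡ 31² = 961 ≡ 15, 17^8 ≡ 15² = 225 ≡ 10, 17^16 ≡ 10² = 100 ≡ 14, 17^32 ≡ 14² = 196 ≡ 24. Since 41 = 32 + 8 + 1, 17^41 ≡ 24·10·17: 24·10 = 240 ≡ 25, then 25·17 = 425 ≡ 38. So 17^41 ≡ 38 (mod 43).
Hence g⁻¹(17) = 38.

38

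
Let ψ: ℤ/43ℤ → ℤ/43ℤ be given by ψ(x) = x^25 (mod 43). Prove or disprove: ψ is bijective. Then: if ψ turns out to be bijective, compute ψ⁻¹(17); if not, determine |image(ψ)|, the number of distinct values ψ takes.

14

Since 43 is prime, the nonzero elements of ℤ/43ℤ form a cyclic group of order 42.
As gcd(25, 42) = 1, raising to the 25th power is a bijection on this group: if x_1^25 ≡ x_2^25 then (x_1x_2^{−1})^25 = 1, and the only element of order dividing gcd(25, 42) = 1 is 1, so x_1 = x_2.
With ψ(0) = 0 this makes ψ injective on all of ℤ/43ℤ, hence bijective (finite equal-size domain and codomain). In particular ψ is bijective.
Since ψ is bijective, we find the preimage of 17. The inverse of x ↦ x^25 on (ℤ/43ℤ)^× is x ↦ x^37, because 25·37 = 925 = 22·42 + 1 ≡ 1 (mod 42) and x^{42} = 1 for x ≠ 0 (Fermat). So ψ⁻¹(17) = 17^37 mod 43.
Repeated squaring mod 43: 17^1 ≡ 17, 17^2 ≡ 17² = 289 ≡ 31, 17^4 ≡ 31² = 961 ≡ 15, 17^8 ≡ 15² = 225 ≡ 10, 17^16 ≡ 10² = 100 ≡ 14, 17^32 ≡ 14² = 196 ≡ 24. Since 37 = 32 + 4 + 1, 17^37 ≡ 24·15·17: 24·15 = 360 ≡ 16, then 16·17 = 272 ≡ 14. So 17^37 ≡ 14 (mod 43).
Hence ψ⁻¹(17) = 14.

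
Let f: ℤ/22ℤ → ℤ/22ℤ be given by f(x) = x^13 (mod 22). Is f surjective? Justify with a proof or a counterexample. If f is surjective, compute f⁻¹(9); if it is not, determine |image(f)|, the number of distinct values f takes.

15

Computing x^13 mod 22 for each x (by repeated squaring, reducing mod 22 at every step), the values f(0), f(1), …, f(21) are: 0, 1, 8, 5, 20, 15, 18, 13, 6, 3, 10, 11, 12, 19, 16, 9, 4, 7, 2, 17, 14, 21.
Every element of ℤ/22ℤ appears exactly once in this list, so f is a bijection, and in particular surjective.
Since f is surjective, we read off the preimage of 9 from the same table: f(15) = 9, so f⁻¹(9) = 15.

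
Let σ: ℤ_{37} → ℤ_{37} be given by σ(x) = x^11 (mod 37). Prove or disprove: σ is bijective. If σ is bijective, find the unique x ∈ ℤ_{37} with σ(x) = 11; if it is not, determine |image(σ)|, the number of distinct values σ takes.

Since 37 is prime, the nonzero elements of ℤ_{37} form a cyclic group of order 36.
As gcd(11, 36) = 1, raising to the 11th power is a bijection on this group: if u^11 ≡ v^11 then (uv^{−1})^11 = 1, and the only element of order dividing gcd(11, 36) = 1 is 1, so u = v.
With σ(0) = 0 this makes σ injective on all of ℤ_{37}, hence bijective (finite equal-size domain and codomain). In particular σ is bijective.
Since σ is bijective, we find the preimage of 11. The inverse of x ↦ x^11 on (ℤ_{37})^× is x ↦ x^23, because 11·23 = 253 = 7·36 + 1 ≡ 1 (mod 36) and x^{36} = 1 for x ≠ 0 (Fermat). So σ⁻¹(11) = 11^23 mod 37.
Repeated squaring mod 37: 11^1 ≡ 11, 11^2 ≡ 11² = 121 ≡ 10, 11^4 ≡ 10² = 100 ≡ 26, 11^8 ≡ 26² = 676 ≡ 10, 11^16 ≡ 10² = 100 ≡ 26. Since 23 = 16 + 4 + 2 + 1, 11^23 ≡ 26·26·10·11: 26·26 = 676 ≡ 10, then 10·10 = 100 ≡ 26, then 26·11 = 286 ≡ 27. So 11^23 ≡ 27 (mod 37).
Hence σ⁻¹(11) = 27.

27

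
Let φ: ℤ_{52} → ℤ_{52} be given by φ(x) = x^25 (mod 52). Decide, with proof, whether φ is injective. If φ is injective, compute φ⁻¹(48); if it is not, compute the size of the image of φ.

φ(0) = 0^25 = 0.
φ(26): Repeated squaring mod 52: 26^1 ≡ 26, 26^2 ≡ 26² = 676 ≡ 0, 26^4 ≡ 0² = 0, 26^8 ≡ 0² = 0, 26^16 ≡ 0² = 0. Since 25 = 16 + 8 + 1, 26^25 ≡ 0·0·26: 0·0 = 0, then 0·26 = 0. So 26^25 ≡ 0 (mod 52).
So φ(0) = φ(26) = 0 while 0 ≠ 26, therefore φ is not injective.
Since φ is not injective, we determine |image(φ)|. Computing x^25 mod 52 for each x (by repeated squaring, reducing mod 52 at every step), the values φ(0), φ(1), …, φ(51) are: 0, 1, 28, 3, 4, 5, 32, 7, 8, 9, 36, 11, 12, 13, 40, 15, 16, 17, 44, 19, 20, 21, 48, 23, 24, 25, 0, 27, 28, 29, 4, 31, 32, 33, 8, 35, 36, 37, 12, 39, 40, 41, 16, 43, 44, 45, 20, 47, 48, 49, 24, 51.
The distinct values are {0, 1, 3, 4, 5, 7, 8, 9, 11, 12, 13, 15, 16, 17, 19, 20, 21, 23, 24, 25, 27, 28, 29, 31, 32, 33, 35, 36, 37, 39, 40, 41, 43, 44, 45, 47, 48, 49, 51}; there are 39 of them.

39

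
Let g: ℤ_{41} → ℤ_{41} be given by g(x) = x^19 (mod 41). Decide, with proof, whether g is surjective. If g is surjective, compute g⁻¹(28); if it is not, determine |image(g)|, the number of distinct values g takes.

19

Since 41 is prime, the nonzero elements of ℤ_{41} form a cyclic group of order 40.
As gcd(19, 40) = 1, raising to the 19th power is a bijection on this group: if s^19 ≡ t^19 then (st^{−1})^19 = 1, and the only element of order dividing gcd(19, 40) = 1 is 1, so s = t.
With g(0) = 0 this makes g injective on all of ℤ_{41}, hence bijective (finite equal-size domain and codomain). In particular g is surjective.
Since g is surjective, we find the preimage of 28. The inverse of x ↦ x^19 on (ℤ_{41})^× is x ↦ x^19, because 19·19 = 361 = 9·40 + 1 ≡ 1 (mod 40) and x^{40} = 1 for x ≠ 0 (Fermat). So g⁻¹(28) = 28^19 mod 41.
Repeated squaring mod 41: 28^1 ≡ 28, 28^2 ≡ 28² = 784 ≡ 5, 28^4 ≡ 5² = 25, 28^8 ≡ 25² = 625 ≡ 10, 28^16 ≡ 10² = 100 ≡ 18. Since 19 = 16 + 2 + 1, 28^19 ≡ 18·5·28: 18·5 = 90 ≡ 8, then 8·28 = 224 ≡ 19. So 28^19 ≡ 19 (mod 41).
Hence g⁻¹(28) = 19.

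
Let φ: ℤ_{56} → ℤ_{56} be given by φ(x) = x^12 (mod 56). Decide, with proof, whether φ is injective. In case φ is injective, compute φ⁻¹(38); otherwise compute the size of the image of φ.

4

φ(1) = 1^12 = 1.
φ(3): Repeated squaring mod 56: 3^1 ≡ 3, 3^2 ≡ 3² = 9, 3^4 ≡ 9² = 81 ≡ 25, 3^8 ≡ 25² = 625 ≡ 9. Since 12 = 8 + 4, 3^12 ≡ 9·25: 9·25 = 225 ≡ 1. So 3^12 ≡ 1 (mod 56).
So φ(1) = φ(3) = 1 while 1 ≠ 3, thus φ is not injective.
Since φ is not injective, we determine |image(φ)|. Computing x^12 mod 56 for each x (by repeated squaring, reducing mod 56 at every step), the values φ(0), φ(1), …, φ(55) are: 0, 1, 8, 1, 8, 1, 8, 49, 8, 1, 8, 1, 8, 1, 0, 1, 8, 1, 8, 1, 8, 49, 8, 1, 8, 1, 8, 1, 0, 1, 8, 1, 8, 1, 8, 49, 8, 1, 8, 1, 8, 1, 0, 1, 8, 1, 8, 1, 8, 49, 8, 1, 8, 1, 8, 1.
The distinct values are {0, 1, 8, 49}; there are 4 of them.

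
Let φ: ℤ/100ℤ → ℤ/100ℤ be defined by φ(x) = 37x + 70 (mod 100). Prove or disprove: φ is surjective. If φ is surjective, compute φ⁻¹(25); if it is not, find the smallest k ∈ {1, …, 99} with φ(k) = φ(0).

By definition, φ is surjective if every y in the codomain equals φ(x) for some x in the domain.
Since gcd(37, 100) = 1, 37 is invertible modulo 100. Euclid's algorithm: 100 = 2·37 + 26, 37 = 1·26 + 11, 26 = 2·11 + 4, 11 = 2·4 + 3, 4 = 1·3 + 1; back-substituting gives 1 = 73·37 − 27·100, so 37⁻¹ ≡ 73 (mod 100).
For any y ∈ ℤ/100ℤ, x = 73(y − 70) mod 100 satisfies φ(x) = 37·73(y − 70) + 70 ≡ y (since 37·73 ≡ 1 mod 100). So every y has a preimage.
Thus φ is surjective.
Since φ is surjective, we find φ⁻¹(25): we need 37x ≡ 25 − 70 ≡ 55 (mod 100). Using 37⁻¹ = 73: x ≡ 73·55 = 4015 = 40·100 + 15, so x = 15.
Check: φ(15) = 37·15 + 70 = 625 = 6·100 + 25 ≡ 25 (mod 100).

15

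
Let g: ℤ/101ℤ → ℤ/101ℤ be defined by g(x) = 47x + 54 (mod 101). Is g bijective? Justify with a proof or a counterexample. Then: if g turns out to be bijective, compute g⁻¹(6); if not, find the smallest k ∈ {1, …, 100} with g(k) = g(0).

If g(x_1) = g(x_2), then 47x_1 ≡ 47x_2 (mod 101). Because gcd(47, 101) = 1, we may cancel 47 to get x_1 ≡ x_2 (mod 101).
We now compute 47⁻¹ mod 101 explicitly. Euclid's algorithm: 101 = 2·47 + 7, 47 = 6·7 + 5, 7 = 1·5 + 2, 5 = 2·2 + 1; back-substituting gives 1 = 43·47 − 20·101, so 47⁻¹ ≡ 43 (mod 101).
Then y ↦ 43(y − 54) is a two-sided inverse to g, so every y ∈ ℤ/101ℤ has a preimage.
Hence g is bijective.
Since g is bijective, we compute g⁻¹(6): solve 47x + 54 ≡ 6 (mod 101), i.e. 47x ≡ 53 (mod 101).
Multiplying by 47⁻¹ = 43 gives x ≡ 43·53 = 2279 = 22·101 + 57 ≡ 57 (mod 101).
Check: g(57) = 47·57 + 54 = 2733 = 27·101 + 6 ≡ 6 (mod 101).

57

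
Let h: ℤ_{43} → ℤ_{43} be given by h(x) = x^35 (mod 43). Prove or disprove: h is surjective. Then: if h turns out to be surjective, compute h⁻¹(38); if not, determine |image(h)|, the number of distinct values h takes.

7

h(1) = 1^35 = 1.
h(4): Repeated squaring mod 43: 4^1 ≡ 4, 4^2 ≡ 4² = 16, 4^4 ≡ 16² = 256 ≡ 41, 4^8 ≡ 41² = 1681 ≡ 4, 4^16 ≡ 4² = 16, 4^32 ≡ 16² = 256 ≡ 41. Since 35 = 32 + 2 + 1, 4^35 ≡ 41·16·4: 41·16 = 656 ≡ 11, then 11·4 = 44 ≡ 1. So 4^35 ≡ 1 (mod 43).
So h(1) = h(4) = 1 while 1 ≠ 4, hence h is not injective.
A non-injective map from the 43-element set ℤ_{43} to itself takes at most 42 distinct values, so it cannot be surjective. Hence h is not surjective.
Since h is not surjective, we determine |image(h)|. Computing x^35 mod 43 for each x (by repeated squaring, reducing mod 43 at every step), the values h(0), h(1), …, h(42) are: 0, 1, 42, 7, 1, 7, 36, 37, 42, 6, 36, 1, 7, 6, 6, 6, 1, 6, 37, 7, 7, 1, 42, 36, 36, 6, 37, 42, 37, 37, 37, 36, 42, 7, 37, 1, 6, 7, 36, 42, 36, 1, 42.
The distinct values are {0, 1, 6, 7, 36, 37, 42}; there are 7 of them.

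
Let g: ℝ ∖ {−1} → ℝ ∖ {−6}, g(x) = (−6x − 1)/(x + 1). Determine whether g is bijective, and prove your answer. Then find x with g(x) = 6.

Suppose g(a) = g(b). Cross-multiplying: (−6a − 1)(b + 1) = (−6b − 1)(a + 1).
Expanding both sides and cancelling the symmetric terms leaves −5·(a − b) = 0. Since −5 ≠ 0, a = b. Therefore g is injective.
For any y ≠ −6, solving y(x + 1) = −6x − 1 for x gives a well-defined x ≠ −1. So g is surjective.
Therefore g is bijective.
Solving g(x) = 6: cross-multiplying gives −6x − 1 = 6(x + 1), which rearranges to −12x = 7, so x = −7/12.

-7/12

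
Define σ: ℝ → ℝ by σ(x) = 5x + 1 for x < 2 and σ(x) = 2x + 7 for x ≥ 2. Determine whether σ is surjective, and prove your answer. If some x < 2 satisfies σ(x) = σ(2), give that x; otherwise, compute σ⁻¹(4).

3/5

Both pieces are strictly increasing (slopes 5 and 2), so each is injective on its own interval.
The left piece maps (−∞, 2) onto (−∞, 11); the right piece maps [2, ∞) onto [11, ∞).
These images together cover ℝ, so σ is surjective.
Because the two images are disjoint, no x < 2 has σ(x) = σ(2), so we compute σ⁻¹(4): 4 lies in (−∞, 11), so solve 5x + 1 = 4: x = (4 − 1)/5 = 3/5.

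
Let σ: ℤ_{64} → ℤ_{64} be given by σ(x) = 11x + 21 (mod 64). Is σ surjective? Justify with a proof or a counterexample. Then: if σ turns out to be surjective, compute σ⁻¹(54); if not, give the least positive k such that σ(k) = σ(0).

Since gcd(11, 64) = 1, 11 is invertible modulo 64. Euclid's algorithm: 64 = 5·11 + 9, 11 = 1·9 + 2, 9 = 4·2 + 1; back-substituting gives 1 = 35·11 − 6·64, so 11⁻¹ ≡ 35 (mod 64).
For any y ∈ ℤ_{64}, x = 35(y − 21) mod 64 satisfies σ(x) = 11·35(y − 21) + 21 ≡ y (since 11·35 ≡ 1 mod 64). So every y has a preimage.
Therefore σ is surjective.
Since σ is surjective, we compute σ⁻¹(54): solve 11x + 21 ≡ 54 (mod 64), i.e. 11x ≡ 33 (mod 64).
Multiplying by 11⁻¹ = 35 gives x ≡ 35·33 = 1155 = 18·64 + 3 ≡ 3 (mod 64).
Check: σ(3) = 11·3 + 21 = 54 ≡ 54 (mod 64).

3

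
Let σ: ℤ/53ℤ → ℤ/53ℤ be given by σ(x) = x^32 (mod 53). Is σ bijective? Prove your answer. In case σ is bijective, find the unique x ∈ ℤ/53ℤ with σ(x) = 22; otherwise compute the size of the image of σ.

σ(2): Repeated squaring mod 53: 2^1 ≡ 2, 2^2 ≡ 2² = 4, 2^4 ≡ 4² = 16, 2^8 ≡ 16² = 256 ≡ 44, 2^16 ≡ 44² = 1936 ≡ 28, 2^32 ≡ 28² = 784 ≡ 42. So 2^32 ≡ 42 (mod 53).
σ(7): Repeated squaring mod 53: 7^1 ≡ 7, 7^2 ≡ 7² = 49, 7^4 ≡ 49² = 2401 ≡ 16, 7^8 ≡ 16² = 256 ≡ 44, 7^16 ≡ 44² = 1936 ≡ 28, 7^32 ≡ 28² = 784 ≡ 42. So 7^32 ≡ 42 (mod 53).
So σ(2) = σ(7) = 42 while 2 ≠ 7, thus σ is not injective, hence not bijective.
Since σ is not bijective, we determine |image(σ)|. Computing x^32 mod 53 for each x (by repeated squaring, reducing mod 53 at every step), the values σ(0), σ(1), …, σ(52) are: 0, 1, 42, 13, 15, 10, 16, 42, 47, 10, 49, 36, 36, 46, 15, 24, 13, 44, 49, 46, 44, 16, 28, 1, 28, 47, 24, 24, 47, 28, 1, 28, 16, 44, 46, 49, 44, 13, 24, 15, 46, 36, 36, 49, 10, 47, 42, 16, 10, 15, 13, 42, 1.
The distinct values are {0, 1, 10, 13, 15, 16, 24, 28, 36, 42, 44, 46, 47, 49}; there are 14 of them.

14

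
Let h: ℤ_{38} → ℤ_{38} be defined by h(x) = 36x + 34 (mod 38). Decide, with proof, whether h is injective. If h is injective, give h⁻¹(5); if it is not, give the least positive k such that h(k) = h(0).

We have gcd(36, 38) = 2 > 1. Taking a = 0 and b = 19: h(0) = 34 and h(19) = 36·19 + 34 = 718 ≡ 34 (mod 38).
So h(0) = h(19) while 0 ≠ 19, so h is not injective.
Since h is not injective, we find the least positive k with h(k) = h(0): this means 36k ≡ 0 (mod 38), i.e. 38 ∣ 36k. Since gcd(36, 38) = 2, dividing through by 2 this holds exactly when 19 ∣ 18k, and as gcd(18, 19) = 1, exactly when 19 ∣ k.
The smallest positive such k is 19.

19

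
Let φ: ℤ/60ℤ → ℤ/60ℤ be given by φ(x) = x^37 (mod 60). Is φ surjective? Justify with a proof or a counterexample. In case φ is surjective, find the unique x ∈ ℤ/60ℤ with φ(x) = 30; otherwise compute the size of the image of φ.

φ(0) = 0^37 = 0.
φ(30): Repeated squaring mod 60: 30^1 ≡ 30, 30^2 ≡ 30² = 900 ≡ 0, 30^4 ≡ 0² = 0, 30^8 ≡ 0² = 0, 30^16 ≡ 0² = 0, 30^32 ≡ 0² = 0. Since 37 = 32 + 4 + 1, 30^37 ≡ 0·0·30: 0·0 = 0, then 0·30 = 0. So 30^37 ≡ 0 (mod 60).
So φ(0) = φ(30) = 0 while 0 ≠ 30, therefore φ is not injective.
A non-injective map from the 60-element set ℤ/60ℤ to itself takes at most 59 distinct values, so it cannot be surjective. Thus φ is not surjective.
Since φ is not surjective, we determine |image(φ)|. Computing x^37 mod 60 for each x (by repeated squaring, reducing mod 60 at every step), the values φ(0), φ(1), …, φ(59) are: 0, 1, 32, 3, 4, 5, 36, 7, 8, 9, 40, 11, 12, 13, 44, 15, 16, 17, 48, 19, 20, 21, 52, 23, 24, 25, 56, 27, 28, 29, 0, 31, 32, 33, 4, 35, 36, 37, 8, 39, 40, 41, 12, 43, 44, 45, 16, 47, 48, 49, 20, 51, 52, 53, 24, 55, 56, 57, 28, 59.
The distinct values are {0, 1, 3, 4, 5, 7, 8, 9, 11, 12, 13, 15, 16, 17, 19, 20, 21, 23, 24, 25, 27, 28, 29, 31, 32, 33, 35, 36, 37, 39, 40, 41, 43, 44, 45, 47, 48, 49, 51, 52, 53, 55, 56, 57, 59}; there are 45 of them.

45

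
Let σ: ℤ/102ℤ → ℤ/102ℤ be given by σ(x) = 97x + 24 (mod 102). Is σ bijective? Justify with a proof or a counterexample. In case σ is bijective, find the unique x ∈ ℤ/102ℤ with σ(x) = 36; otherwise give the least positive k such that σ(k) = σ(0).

Recall: σ is injective if σ(s) = σ(t) implies s = t.
Suppose σ(s) = σ(t) in ℤ/102ℤ. Then 97s + 24 ≡ 97t + 24 (mod 102), therefore 97(s − t) ≡ 0 (mod 102).
Since gcd(97, 102) = 1, 97 is invertible modulo 102, thus s − t ≡ 0 (mod 102), i.e. s = t.
We now compute 97⁻¹ mod 102 explicitly. Euclid's algorithm: 102 = 1·97 + 5, 97 = 19·5 + 2, 5 = 2·2 + 1; back-substituting gives 1 = 61·97 − 58·102, so 97⁻¹ ≡ 61 (mod 102).
Then y ↦ 61(y − 24) is a two-sided inverse to σ, so every y ∈ ℤ/102ℤ has a preimage.
Hence σ is bijective.
Since σ is bijective, we compute σ⁻¹(36): solve 97x + 24 ≡ 36 (mod 102), i.e. 97x ≡ 12 (mod 102).
Multiplying by 97⁻¹ = 61 gives x ≡ 61·12 = 732 = 7·102 + 18 ≡ 18 (mod 102).
Check: σ(18) = 97·18 + 24 = 1770 = 17·102 + 36 ≡ 36 (mod 102).

18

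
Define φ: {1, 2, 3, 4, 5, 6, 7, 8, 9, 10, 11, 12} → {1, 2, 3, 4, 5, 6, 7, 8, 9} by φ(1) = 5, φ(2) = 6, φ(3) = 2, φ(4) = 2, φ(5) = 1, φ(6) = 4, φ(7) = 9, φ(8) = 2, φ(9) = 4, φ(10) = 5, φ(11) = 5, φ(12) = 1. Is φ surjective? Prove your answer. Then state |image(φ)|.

No element maps to 3, so φ is not surjective.
The image of φ is {1, 2, 4, 5, 6, 9}, which has 6 elements.

6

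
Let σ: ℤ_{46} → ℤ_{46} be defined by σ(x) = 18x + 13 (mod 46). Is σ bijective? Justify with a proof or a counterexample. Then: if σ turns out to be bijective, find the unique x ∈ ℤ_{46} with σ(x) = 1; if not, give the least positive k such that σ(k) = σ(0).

We have gcd(18, 46) = 2 > 1. Taking u = 0 and v = 23: σ(0) = 13 and σ(23) = 18·23 + 13 = 427 ≡ 13 (mod 46).
So σ(0) = σ(23) while 0 ≠ 23, therefore σ is not injective, hence not bijective.
Since σ is not bijective, we find the least positive k with σ(k) = σ(0): this means 18k ≡ 0 (mod 46), i.e. 46 ∣ 18k. Since gcd(18, 46) = 2, dividing through by 2 this holds exactly when 23 ∣ 9k, and as gcd(9, 23) = 1, exactly when 23 ∣ k.
The smallest positive such k is 23.

23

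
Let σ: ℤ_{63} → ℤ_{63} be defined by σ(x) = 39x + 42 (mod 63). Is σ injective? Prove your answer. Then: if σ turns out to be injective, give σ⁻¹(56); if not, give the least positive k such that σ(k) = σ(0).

21

By definition, σ is injective if σ(s) = σ(t) implies s = t.
We have gcd(39, 63) = 3 > 1. Taking s = 0 and t = 21: σ(0) = 42 and σ(21) = 39·21 + 42 = 861 ≡ 42 (mod 63).
So σ(0) = σ(21) while 0 ≠ 21, thus σ is not injective.
Since σ is not injective, we find the least positive k with σ(k) = σ(0): this means 39k ≡ 0 (mod 63), i.e. 63 ∣ 39k. Since gcd(39, 63) = 3, dividing through by 3 this holds exactly when 21 ∣ 13k, and as gcd(13, 21) = 1, exactly when 21 ∣ k.
The smallest positive such k is 21.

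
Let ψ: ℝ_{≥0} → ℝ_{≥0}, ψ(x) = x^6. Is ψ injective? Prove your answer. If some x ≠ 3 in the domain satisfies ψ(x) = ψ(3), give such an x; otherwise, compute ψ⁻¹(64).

On ℝ_{≥0}, x ↦ x^6 is strictly increasing, so ψ(s) = ψ(t) forces s = t. Thus ψ is injective.
Since x ↦ x^6 is strictly increasing on ℝ_{≥0}, it is injective there, so no x ≠ 3 in the domain has ψ(x) = ψ(3). We therefore compute ψ⁻¹(64) = 64^{1/6} = 2 (indeed 2^6 = 64).

2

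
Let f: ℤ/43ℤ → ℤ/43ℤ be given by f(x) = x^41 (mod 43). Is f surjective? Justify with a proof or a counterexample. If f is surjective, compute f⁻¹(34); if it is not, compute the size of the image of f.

Since 43 is prime, the nonzero elements of ℤ/43ℤ form a cyclic group of order 42.
As gcd(41, 42) = 1, raising to the 41st power is a bijection on this group: if u^41 ≡ v^41 then (uv^{−1})^41 = 1, and the only element of order dividing gcd(41, 42) = 1 is 1, so u = v.
With f(0) = 0 this makes f injective on all of ℤ/43ℤ, hence bijective (finite equal-size domain and codomain). In particular f is surjective.
Since f is surjective, we find the preimage of 34. The inverse of x ↦ x^41 on (ℤ/43ℤ)^× is x ↦ x^41, because 41·41 = 1681 = 40·42 + 1 ≡ 1 (mod 42) and x^{42} = 1 for x ≠ 0 (Fermat). So f⁻¹(34) = 34^41 mod 43.
Repeated squaring mod 43: 34^1 ≡ 34, 34^2 ≡ 34² = 1156 ≡ 38, 34^4 ≡ 38² = 1444 ≡ 25, 34^8 ≡ 25² = 625 ≡ 23, 34^16 ≡ 23² = 529 ≡ 13, 34^32 ≡ 13² = 169 ≡ 40. Since 41 = 32 + 8 + 1, 34^41 ≡ 40·23·34: 40·23 = 920 ≡ 17, then 17·34 = 578 ≡ 19. So 34^41 ≡ 19 (mod 43).
Hence f⁻¹(34) = 19.

19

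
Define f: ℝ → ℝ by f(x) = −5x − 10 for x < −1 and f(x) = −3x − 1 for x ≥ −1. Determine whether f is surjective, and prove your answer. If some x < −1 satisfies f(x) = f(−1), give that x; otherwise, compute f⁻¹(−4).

-12/5

Both pieces are strictly decreasing (slopes −5 and −3), so each is injective on its own interval.
The left piece maps (−∞, −1) onto (−5, ∞); the right piece maps [−1, ∞) onto (−∞, 2].
The union (−5, ∞) ∪ (−∞, 2] covers ℝ, so f is surjective.
For the follow-up: the images overlap, so an x < −1 with f(x) = f(−1) exists. f(−1) = 2; solving −5x − 10 = 2 for x < −1 gives x = (2 + 10)/(−5) = −12/5.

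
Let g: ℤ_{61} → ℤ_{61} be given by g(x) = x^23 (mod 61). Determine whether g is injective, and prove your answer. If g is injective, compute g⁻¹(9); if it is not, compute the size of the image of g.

20

Since 61 is prime, the nonzero elements of ℤ_{61} form a cyclic group of order 60.
As gcd(23, 60) = 1, raising to the 23rd power is a bijection on this group: if x_1^23 ≡ x_2^23 then (x_1x_2^{−1})^23 = 1, and the only element of order dividing gcd(23, 60) = 1 is 1, so x_1 = x_2.
With g(0) = 0 this makes g injective on all of ℤ_{61}, hence bijective (finite equal-size domain and codomain). In particular g is injective.
Since g is injective, we find the preimage of 9. The inverse of x ↦ x^23 on (ℤ_{61})^× is x ↦ x^47, because 23·47 = 1081 = 18·60 + 1 ≡ 1 (mod 60) and x^{60} = 1 for x ≠ 0 (Fermat). So g⁻¹(9) = 9^47 mod 61.
Repeated squaring mod 61: 9^1 ≡ 9, 9^2 ≡ 9² = 81 ≡ 20, 9^4 ≡ 20² = 400 ≡ 34, 9^8 ≡ 34² = 1156 ≡ 58, 9^16 ≡ 58² = 3364 ≡ 9, 9^32 ≡ 9² = 81 ≡ 20. Since 47 = 32 + 8 + 4 + 2 + 1, 9^47 ≡ 20·58·34·20·9: 20·58 = 1160 ≡ 1, then 1·34 = 34, then 34·20 = 680 ≡ 9, then 9·9 = 81 ≡ 20. So 9^47 ≡ 20 (mod 61).
Hence g⁻¹(9) = 20.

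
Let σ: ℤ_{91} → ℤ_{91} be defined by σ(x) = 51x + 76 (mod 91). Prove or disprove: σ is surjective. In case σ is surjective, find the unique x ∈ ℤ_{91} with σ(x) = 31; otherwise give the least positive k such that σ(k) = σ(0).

Since gcd(51, 91) = 1, 51 is invertible modulo 91. Euclid's algorithm: 91 = 1·51 + 40, 51 = 1·40 + 11, 40 = 3·11 + 7, 11 = 1·7 + 4, 7 = 1·4 + 3, 4 = 1·3 + 1; back-substituting gives 1 = 25·51 − 14·91, so 51⁻¹ ≡ 25 (mod 91).
For any y ∈ ℤ_{91}, x = 25(y − 76) mod 91 satisfies σ(x) = 51·25(y − 76) + 76 ≡ y (since 51·25 ≡ 1 mod 91). So every y has a preimage.
Therefore σ is surjective.
Since σ is surjective, we find σ⁻¹(31): we need 51x ≡ 31 − 76 ≡ 46 (mod 91). Using 51⁻¹ = 25: x ≡ 25·46 = 1150 = 12·91 + 58, so x = 58.
Check: σ(58) = 51·58 + 76 = 3034 = 33·91 + 31 ≡ 31 (mod 91).

58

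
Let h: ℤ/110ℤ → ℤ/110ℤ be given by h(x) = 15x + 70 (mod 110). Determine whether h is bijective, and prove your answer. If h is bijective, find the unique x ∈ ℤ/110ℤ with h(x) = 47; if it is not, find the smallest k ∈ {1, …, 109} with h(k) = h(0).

We have gcd(15, 110) = 5 > 1. Taking x_1 = 0 and x_2 = 22: h(0) = 70 and h(22) = 15·22 + 70 = 400 ≡ 70 (mod 110).
So h(0) = h(22) while 0 ≠ 22, hence h is not injective, hence not bijective.
Since h is not bijective, we find the least positive k with h(k) = h(0): this means 15k ≡ 0 (mod 110), i.e. 110 ∣ 15k. Since gcd(15, 110) = 5, dividing through by 5 this holds exactly when 22 ∣ 3k, and as gcd(3, 22) = 1, exactly when 22 ∣ k.
The smallest positive such k is 22.

22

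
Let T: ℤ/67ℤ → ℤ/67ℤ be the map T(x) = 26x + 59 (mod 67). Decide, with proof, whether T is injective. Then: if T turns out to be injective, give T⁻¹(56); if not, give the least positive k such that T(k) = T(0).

If T(a) = T(b), then 26a ≡ 26b (mod 67). Because gcd(26, 67) = 1, we may cancel 26 to get a ≡ b (mod 67).
So T is injective.
We now compute 26⁻¹ mod 67 explicitly. Euclid's algorithm: 67 = 2·26 + 15, 26 = 1·15 + 11, 15 = 1·11 + 4, 11 = 2·4 + 3, 4 = 1·3 + 1; back-substituting gives 1 = 49·26 − 19·67, so 26⁻¹ ≡ 49 (mod 67).
Since T is injective, we find T⁻¹(56): we need 26x ≡ 56 − 59 ≡ 64 (mod 67). Using 26⁻¹ = 49: x ≡ 49·64 = 3136 = 46·67 + 54, so x = 54.
Check: T(54) = 26·54 + 59 = 1463 = 21·67 + 56 ≡ 56 (mod 67).

54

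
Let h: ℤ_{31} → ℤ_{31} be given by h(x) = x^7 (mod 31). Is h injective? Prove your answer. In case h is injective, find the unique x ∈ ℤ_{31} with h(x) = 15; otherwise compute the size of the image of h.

27

Since 31 is prime, the nonzero elements of ℤ_{31} form a cyclic group of order 30.
As gcd(7, 30) = 1, raising to the 7th power is a bijection on this group: if s^7 ≡ t^7 then (st^{−1})^7 = 1, and the only element of order dividing gcd(7, 30) = 1 is 1, so s = t.
With h(0) = 0 this makes h injective on all of ℤ_{31}, hence bijective (finite equal-size domain and codomain). In particular h is injective.
Since h is injective, we find the preimage of 15. The inverse of x ↦ x^7 on (ℤ_{31})^× is x ↦ x^13, because 7·13 = 91 = 3·30 + 1 ≡ 1 (mod 30) and x^{30} = 1 for x ≠ 0 (Fermat). So h⁻¹(15) = 15^13 mod 31.
Repeated squaring mod 31: 15^1 ≡ 15, 15^2 ≡ 15² = 225 ≡ 8, 15^4 ≡ 8² = 64 ≡ 2, 15^8 ≡ 2² = 4. Since 13 = 8 + 4 + 1, 15^13 ≡ 4·2·15: 4·2 = 8, then 8·15 = 120 ≡ 27. So 15^13 ≡ 27 (mod 31).
Hence h⁻¹(15) = 27.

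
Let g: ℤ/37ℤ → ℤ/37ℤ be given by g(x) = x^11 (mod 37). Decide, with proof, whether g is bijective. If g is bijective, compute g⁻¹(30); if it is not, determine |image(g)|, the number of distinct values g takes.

Since 37 is prime, the nonzero elements of ℤ/37ℤ form a cyclic group of order 36.
As gcd(11, 36) = 1, raising to the 11th power is a bijection on this group: if u^11 ≡ v^11 then (uv^{−1})^11 = 1, and the only element of order dividing gcd(11, 36) = 1 is 1, so u = v.
With g(0) = 0 this makes g injective on all of ℤ/37ℤ, hence bijective (finite equal-size domain and codomain). In particular g is bijective.
Since g is bijective, we find the preimage of 30. The inverse of x ↦ x^11 on (ℤ/37ℤ)^× is x ↦ x^23, because 11·23 = 253 = 7·36 + 1 ≡ 1 (mod 36) and x^{36} = 1 for x ≠ 0 (Fermat). So g⁻¹(30) = 30^23 mod 37.
Repeated squaring mod 37: 30^1 ≡ 30, 30^2 ≡ 30² = 900 ≡ 12, 30^4 ≡ 12² = 144 ≡ 33, 30^8 ≡ 33² = 1089 ≡ 16, 30^16 ≡ 16² = 256 ≡ 34. Since 23 = 16 + 4 + 2 + 1, 30^23 ≡ 34·33·12·30: 34·33 = 1122 ≡ 12, then 12·12 = 144 ≡ 33, then 33·30 = 990 ≡ 28. So 30^23 ≡ 28 (mod 37).
Hence g⁻¹(30) = 28.

28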